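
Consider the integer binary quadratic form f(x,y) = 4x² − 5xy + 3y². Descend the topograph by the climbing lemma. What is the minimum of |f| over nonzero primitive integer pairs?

translate: b→3 (≡-5 mod 8), so (4,-5,3)→(4,3,2)
flip: (4,3,2)→(2,-3,4)
translate: b→1 (≡-3 mod 4), so (2,-3,4)→(2,1,3)
reduced (well bottom): (2,1,3) with a≤c, −a<b≤a
well minimum = a = 2

2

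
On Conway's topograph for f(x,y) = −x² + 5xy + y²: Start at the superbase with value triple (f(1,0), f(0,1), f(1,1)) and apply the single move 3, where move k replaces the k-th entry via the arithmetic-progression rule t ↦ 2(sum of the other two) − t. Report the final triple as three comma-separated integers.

start (-1,1,5) = (f(1,0),f(0,1),f(1,1))
replace slot 3: 2·((-1)+1) − 5 = -5 → (-1,1,-5)

-1,1,-5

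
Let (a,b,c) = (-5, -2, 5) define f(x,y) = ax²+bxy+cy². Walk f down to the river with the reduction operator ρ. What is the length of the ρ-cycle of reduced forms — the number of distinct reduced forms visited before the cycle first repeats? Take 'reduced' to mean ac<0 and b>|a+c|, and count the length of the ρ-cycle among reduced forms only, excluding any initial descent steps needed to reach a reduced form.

D = 104, ⌊√D⌋ = 10
descent: ρ → (5,2,-5)  [lands on river]
river: ρ → (-5,8,2)
river: ρ → (2,8,-5)
river: ρ → (-5,2,5)
river: ρ → (5,8,-2)
river: ρ → (-2,8,5)
ρ-cycle length = 6 (tail of 1 descent step not counted)

6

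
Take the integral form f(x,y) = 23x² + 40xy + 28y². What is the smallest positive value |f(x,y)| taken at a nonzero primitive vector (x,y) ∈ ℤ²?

translate: b→-6 (≡40 mod 46), so (23,40,28)→(23,-6,11)
flip: (23,-6,11)→(11,6,23)
reduced (well bottom): (11,6,23) with a≤c, −a<b≤a
well minimum = a = 11

11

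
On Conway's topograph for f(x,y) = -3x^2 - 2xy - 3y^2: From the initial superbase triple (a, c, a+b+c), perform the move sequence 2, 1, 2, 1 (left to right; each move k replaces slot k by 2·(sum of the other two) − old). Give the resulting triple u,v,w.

start (-3,-3,-8) = (f(1,0),f(0,1),f(1,1))
replace slot 2: 2·((-3)+(-8)) − (-3) = -19 → (-3,-19,-8)
replace slot 1: 2·((-19)+(-8)) − (-3) = -51 → (-51,-19,-8)
replace slot 2: 2·((-51)+(-8)) − (-19) = -99 → (-51,-99,-8)
replace slot 1: 2·((-99)+(-8)) − (-51) = -163 → (-163,-99,-8)

-163,-99,-8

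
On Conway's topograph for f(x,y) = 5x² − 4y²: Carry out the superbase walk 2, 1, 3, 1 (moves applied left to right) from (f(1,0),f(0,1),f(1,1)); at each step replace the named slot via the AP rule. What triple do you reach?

start (5,-4,1) = (f(1,0),f(0,1),f(1,1))
replace slot 2: 2·(5+1) − (-4) = 16 → (5,16,1)
replace slot 1: 2·(16+1) − 5 = 29 → (29,16,1)
replace slot 3: 2·(29+16) − 1 = 89 → (29,16,89)
replace slot 1: 2·(16+89) − 29 = 181 → (181,16,89)

181,16,89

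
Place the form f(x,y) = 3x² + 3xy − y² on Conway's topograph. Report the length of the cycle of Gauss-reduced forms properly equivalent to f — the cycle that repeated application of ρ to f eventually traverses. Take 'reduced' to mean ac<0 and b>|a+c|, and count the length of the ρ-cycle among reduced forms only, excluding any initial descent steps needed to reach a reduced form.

D = 21, ⌊√D⌋ = 4
river: ρ → (-1,3,3)
river: ρ → (3,3,-1)
ρ-cycle length = 2 (tail of 0 descent steps not counted)

2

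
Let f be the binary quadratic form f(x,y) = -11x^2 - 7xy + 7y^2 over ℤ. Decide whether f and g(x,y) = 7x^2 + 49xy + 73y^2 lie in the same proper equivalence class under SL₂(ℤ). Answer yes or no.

D₁ = 357, D₂ = 357
river cycle of f (length 4): (7, 7, -11), (-11, 15, 3), (3, 15, -11), (-11, 7, 7)
river cycle of g (length 4): (7, 7, -11), (-11, 15, 3), (3, 15, -11), (-11, 7, 7)
cycles coincide ⇒ equivalent

yes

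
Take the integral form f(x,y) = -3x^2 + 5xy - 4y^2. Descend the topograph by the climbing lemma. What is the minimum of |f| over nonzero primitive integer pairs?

translate: b→1 (≡-5 mod 6), so (3,-5,4)→(3,1,2)
flip: (3,1,2)→(2,-1,3)
reduced (well bottom): (2,-1,3) with a≤c, −a<b≤a
well minimum |f| = |-2| = 2 (negative-definite)

2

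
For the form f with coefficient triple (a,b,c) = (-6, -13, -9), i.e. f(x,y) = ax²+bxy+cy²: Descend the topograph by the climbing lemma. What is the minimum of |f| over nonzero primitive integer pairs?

translate: b→1 (≡13 mod 12), so (6,13,9)→(6,1,2)
flip: (6,1,2)→(2,-1,6)
reduced (well bottom): (2,-1,6) with a≤c, −a<b≤a
well minimum |f| = |-2| = 2 (negative-definite)

2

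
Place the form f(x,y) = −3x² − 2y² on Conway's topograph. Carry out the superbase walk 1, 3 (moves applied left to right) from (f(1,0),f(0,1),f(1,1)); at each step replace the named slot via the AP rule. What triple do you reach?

start (-3,-2,-5) = (f(1,0),f(0,1),f(1,1))
replace slot 1: 2·((-2)+(-5)) − (-3) = -11 → (-11,-2,-5)
replace slot 3: 2·((-11)+(-2)) − (-5) = -21 → (-11,-2,-21)

-11,-2,-21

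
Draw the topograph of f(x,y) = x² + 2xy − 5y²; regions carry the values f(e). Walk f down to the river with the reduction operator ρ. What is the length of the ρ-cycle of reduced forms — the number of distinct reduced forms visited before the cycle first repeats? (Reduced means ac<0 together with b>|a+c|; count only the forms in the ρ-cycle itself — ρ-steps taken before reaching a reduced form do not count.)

D = 24, ⌊√D⌋ = 4
descent: ρ → (-5,-2,1)
descent: ρ → (1,4,-2)  [lands on river]
river: ρ → (-2,4,1)
ρ-cycle length = 2 (tail of 2 descent steps not counted)

2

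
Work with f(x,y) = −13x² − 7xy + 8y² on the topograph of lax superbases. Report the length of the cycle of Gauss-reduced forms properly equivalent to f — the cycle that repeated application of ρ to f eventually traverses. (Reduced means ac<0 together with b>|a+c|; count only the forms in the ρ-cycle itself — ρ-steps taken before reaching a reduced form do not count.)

D = 465, ⌊√D⌋ = 21
descent: ρ → (8,7,-13)  [lands on river]
river: ρ → (-13,19,2)
river: ρ → (2,21,-3)
river: ρ → (-3,21,2)
river: ρ → (2,19,-13)
river: ρ → (-13,7,8)
river: ρ → (8,9,-12)
river: ρ → (-12,15,5)
river: ρ → (5,15,-12)
river: ρ → (-12,9,8)
ρ-cycle length = 10 (tail of 1 descent step not counted)

10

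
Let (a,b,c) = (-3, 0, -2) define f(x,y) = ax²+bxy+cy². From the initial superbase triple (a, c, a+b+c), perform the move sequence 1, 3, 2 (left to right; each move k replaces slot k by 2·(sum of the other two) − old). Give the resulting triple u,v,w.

start (-3,-2,-5) = (f(1,0),f(0,1),f(1,1))
replace slot 1: 2·((-2)+(-5)) − (-3) = -11 → (-11,-2,-5)
replace slot 3: 2·((-11)+(-2)) − (-5) = -21 → (-11,-2,-21)
replace slot 2: 2·((-11)+(-21)) − (-2) = -62 → (-11,-62,-21)

-11,-62,-21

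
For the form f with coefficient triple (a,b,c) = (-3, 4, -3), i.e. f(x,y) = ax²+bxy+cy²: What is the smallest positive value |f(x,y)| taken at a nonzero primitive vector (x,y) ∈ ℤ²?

translate: b→2 (≡-4 mod 6), so (3,-4,3)→(3,2,2)
flip: (3,2,2)→(2,-2,3)
translate: b→2 (≡-2 mod 4), so (2,-2,3)→(2,2,3)
reduced (well bottom): (2,2,3) with a≤c, −a<b≤a
well minimum |f| = |-2| = 2 (negative-definite)

2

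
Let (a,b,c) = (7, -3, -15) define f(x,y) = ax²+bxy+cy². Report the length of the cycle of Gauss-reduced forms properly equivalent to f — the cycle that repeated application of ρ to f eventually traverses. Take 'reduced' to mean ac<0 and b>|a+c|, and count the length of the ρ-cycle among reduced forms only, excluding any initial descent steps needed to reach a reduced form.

D = 429, ⌊√D⌋ = 20
descent: ρ → (-15,3,7)
descent: ρ → (7,11,-11)  [lands on river]
river: ρ → (-11,11,7)
river: ρ → (7,17,-5)
river: ρ → (-5,13,13)
river: ρ → (13,13,-5)
river: ρ → (-5,17,7)
ρ-cycle length = 6 (tail of 2 descent steps not counted)

6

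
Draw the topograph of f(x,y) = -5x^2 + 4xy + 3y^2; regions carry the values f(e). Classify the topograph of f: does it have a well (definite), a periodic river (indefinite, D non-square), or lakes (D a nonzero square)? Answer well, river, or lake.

D = b²−4ac = 4² − 4·(-5)·3 = 76
D > 0 non-square ⇒ indefinite ⇒ periodic river

river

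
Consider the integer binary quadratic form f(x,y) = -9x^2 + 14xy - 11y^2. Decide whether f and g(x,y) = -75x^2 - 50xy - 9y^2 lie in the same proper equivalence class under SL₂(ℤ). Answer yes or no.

D₁ = -200, D₂ = -200
f is negative-definite; reduce −f:
−f: translate: b→4 (≡-14 mod 18), so (9,-14,11)→(9,4,6)
−f: flip: (9,4,6)→(6,-4,9)
−f: reduced (well bottom): (6,-4,9) with a≤c, −a<b≤a
flip sign back: reduced form of f is (-6,4,-9)
g is negative-definite; reduce −g:
−g: flip: (75,50,9)→(9,-50,75)
−g: translate: b→4 (≡-50 mod 18), so (9,-50,75)→(9,4,6)
−g: flip: (9,4,6)→(6,-4,9)
−g: reduced (well bottom): (6,-4,9) with a≤c, −a<b≤a
flip sign back: reduced form of g is (-6,4,-9)
reduced forms (-6, 4, -9) vs (-6, 4, -9) ⇒ equivalent

yes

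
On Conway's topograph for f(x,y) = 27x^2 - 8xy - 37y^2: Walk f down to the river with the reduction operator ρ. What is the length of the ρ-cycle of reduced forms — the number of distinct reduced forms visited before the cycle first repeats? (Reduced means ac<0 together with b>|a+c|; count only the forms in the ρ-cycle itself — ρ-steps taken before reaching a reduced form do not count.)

D = 4060, ⌊√D⌋ = 63
descent: ρ → (-37,8,27)
descent: ρ → (27,46,-18)  [lands on river]
river: ρ → (-18,62,3)
river: ρ → (3,58,-58)
river: ρ → (-58,58,3)
river: ρ → (3,62,-18)
river: ρ → (-18,46,27)
river: ρ → (27,62,-2)
river: ρ → (-2,62,27)
ρ-cycle length = 8 (tail of 2 descent steps not counted)

8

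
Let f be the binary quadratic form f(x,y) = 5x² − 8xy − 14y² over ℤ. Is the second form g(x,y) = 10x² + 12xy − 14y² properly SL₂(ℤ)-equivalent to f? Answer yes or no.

D₁ = 344, D₂ = 704
discriminants differ ⇒ not SL₂(ℤ)-equivalent

no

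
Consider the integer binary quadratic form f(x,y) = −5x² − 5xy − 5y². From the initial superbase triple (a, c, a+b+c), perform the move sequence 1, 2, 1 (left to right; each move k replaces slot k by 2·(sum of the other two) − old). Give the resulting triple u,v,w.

start (-5,-5,-15) = (f(1,0),f(0,1),f(1,1))
replace slot 1: 2·((-5)+(-15)) − (-5) = -35 → (-35,-5,-15)
replace slot 2: 2·((-35)+(-15)) − (-5) = -95 → (-35,-95,-15)
replace slot 1: 2·((-95)+(-15)) − (-35) = -185 → (-185,-95,-15)

-185,-95,-15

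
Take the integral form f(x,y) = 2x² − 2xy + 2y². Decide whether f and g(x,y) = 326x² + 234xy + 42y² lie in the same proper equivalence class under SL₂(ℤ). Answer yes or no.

D₁ = -12, D₂ = -12
f: translate: b→2 (≡-2 mod 4), so (2,-2,2)→(2,2,2)
f: reduced (well bottom): (2,2,2) with a≤c, −a<b≤a
g: flip: (326,234,42)→(42,-234,326)
g: translate: b→18 (≡-234 mod 84), so (42,-234,326)→(42,18,2)
g: flip: (42,18,2)→(2,-18,42)
g: translate: b→2 (≡-18 mod 4), so (2,-18,42)→(2,2,2)
g: reduced (well bottom): (2,2,2) with a≤c, −a<b≤a
reduced forms (2, 2, 2) vs (2, 2, 2) ⇒ equivalent

yes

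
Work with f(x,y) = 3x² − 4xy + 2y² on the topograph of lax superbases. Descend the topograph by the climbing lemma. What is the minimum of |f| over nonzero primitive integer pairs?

translate: b→2 (≡-4 mod 6), so (3,-4,2)→(3,2,1)
flip: (3,2,1)→(1,-2,3)
translate: b→0 (≡-2 mod 2), so (1,-2,3)→(1,0,2)
reduced (well bottom): (1,0,2) with a≤c, −a<b≤a
well minimum = a = 1

1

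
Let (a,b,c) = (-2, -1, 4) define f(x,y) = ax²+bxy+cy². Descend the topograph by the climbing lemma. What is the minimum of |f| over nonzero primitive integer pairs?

descent: ρ → (4,1,-2)
descent: ρ → (-2,3,3)  [lands on river]
river: ρ → (3,3,-2)
river: ρ → (-2,5,1)
river: ρ → (1,5,-2)
closes: descent 2, river 4
min |a| on river = 1

1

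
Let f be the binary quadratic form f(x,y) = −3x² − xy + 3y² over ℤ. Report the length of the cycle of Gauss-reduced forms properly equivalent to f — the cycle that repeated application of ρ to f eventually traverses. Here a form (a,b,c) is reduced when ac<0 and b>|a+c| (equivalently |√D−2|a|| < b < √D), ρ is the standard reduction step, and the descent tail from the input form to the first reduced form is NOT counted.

D = 37, ⌊√D⌋ = 6
descent: ρ → (3,1,-3)  [lands on river]
river: ρ → (-3,5,1)
river: ρ → (1,5,-3)
river: ρ → (-3,1,3)
river: ρ → (3,5,-1)
river: ρ → (-1,5,3)
ρ-cycle length = 6 (tail of 1 descent step not counted)

6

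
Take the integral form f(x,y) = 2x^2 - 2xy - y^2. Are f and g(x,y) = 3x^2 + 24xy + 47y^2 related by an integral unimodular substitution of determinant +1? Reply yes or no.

D₁ = 12, D₂ = 12
river cycle of f (length 2): (-1, 2, 2), (2, 2, -1)
river cycle of g (length 2): (-1, 2, 2), (2, 2, -1)
cycles coincide ⇒ equivalent

yes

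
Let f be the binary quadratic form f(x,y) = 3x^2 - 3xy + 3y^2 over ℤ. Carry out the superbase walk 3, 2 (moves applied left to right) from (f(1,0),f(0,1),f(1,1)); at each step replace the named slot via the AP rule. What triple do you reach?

start (3,3,3) = (f(1,0),f(0,1),f(1,1))
replace slot 3: 2·(3+3) − 3 = 9 → (3,3,9)
replace slot 2: 2·(3+9) − 3 = 21 → (3,21,9)

3,21,9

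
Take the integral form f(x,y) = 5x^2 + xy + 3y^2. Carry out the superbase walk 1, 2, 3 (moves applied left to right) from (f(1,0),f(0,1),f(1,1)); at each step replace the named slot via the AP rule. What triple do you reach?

start (5,3,9) = (f(1,0),f(0,1),f(1,1))
replace slot 1: 2·(3+9) − 5 = 19 → (19,3,9)
replace slot 2: 2·(19+9) − 3 = 53 → (19,53,9)
replace slot 3: 2·(19+53) − 9 = 135 → (19,53,135)

19,53,135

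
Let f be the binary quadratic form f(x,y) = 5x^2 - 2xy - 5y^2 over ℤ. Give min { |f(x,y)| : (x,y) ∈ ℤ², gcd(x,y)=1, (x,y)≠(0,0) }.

descent: ρ → (-5,2,5)  [lands on river]
river: ρ → (5,8,-2)
river: ρ → (-2,8,5)
river: ρ → (5,2,-5)
river: ρ → (-5,8,2)
river: ρ → (2,8,-5)
closes: descent 1, river 6
min |a| on river = 2

2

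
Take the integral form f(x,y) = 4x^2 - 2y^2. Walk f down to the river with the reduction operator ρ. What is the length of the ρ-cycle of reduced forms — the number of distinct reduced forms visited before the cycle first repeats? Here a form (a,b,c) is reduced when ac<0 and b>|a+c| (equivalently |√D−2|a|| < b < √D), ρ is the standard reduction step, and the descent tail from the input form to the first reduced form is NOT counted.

D = 32, ⌊√D⌋ = 5
descent: ρ → (-2,4,2)  [lands on river]
river: ρ → (2,4,-2)
ρ-cycle length = 2 (tail of 1 descent step not counted)

2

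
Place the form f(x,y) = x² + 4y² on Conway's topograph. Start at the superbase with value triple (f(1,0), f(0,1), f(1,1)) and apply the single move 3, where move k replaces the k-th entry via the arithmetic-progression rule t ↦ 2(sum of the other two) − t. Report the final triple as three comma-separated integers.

start (1,4,5) = (f(1,0),f(0,1),f(1,1))
replace slot 3: 2·(1+4) − 5 = 5 → (1,4,5)

1,4,5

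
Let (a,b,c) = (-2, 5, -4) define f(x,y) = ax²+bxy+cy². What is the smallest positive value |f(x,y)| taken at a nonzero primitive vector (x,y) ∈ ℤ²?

translate: b→-1 (≡-5 mod 4), so (2,-5,4)→(2,-1,1)
flip: (2,-1,1)→(1,1,2)
reduced (well bottom): (1,1,2) with a≤c, −a<b≤a
well minimum |f| = |-1| = 1 (negative-definite)

1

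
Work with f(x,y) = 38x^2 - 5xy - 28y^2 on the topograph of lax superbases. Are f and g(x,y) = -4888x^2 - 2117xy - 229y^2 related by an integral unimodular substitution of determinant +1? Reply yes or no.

D₁ = 4281, D₂ = 4281
river cycle of f (length 24): (-28, 61, 5), (5, 59, -40), (-40, 21, 24), (24, 27, -37), (-37, 47, 14), (14, 65, -1), (-1, 65, 14), (14, 47, -37), (-37, 27, 24), (24, 21, -40), … (14 more)
river cycle of g (length 24): (-28, 61, 5), (5, 59, -40), (-40, 21, 24), (24, 27, -37), (-37, 47, 14), (14, 65, -1), (-1, 65, 14), (14, 47, -37), (-37, 27, 24), (24, 21, -40), … (14 more)
cycles coincide ⇒ equivalent

yes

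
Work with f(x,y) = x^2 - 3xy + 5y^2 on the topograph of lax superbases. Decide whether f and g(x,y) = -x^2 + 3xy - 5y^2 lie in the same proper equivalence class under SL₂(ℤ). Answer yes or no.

D₁ = -11, D₂ = -11
f: translate: b→1 (≡-3 mod 2), so (1,-3,5)→(1,1,3)
f: reduced (well bottom): (1,1,3) with a≤c, −a<b≤a
g is negative-definite; reduce −g:
−g: translate: b→1 (≡-3 mod 2), so (1,-3,5)→(1,1,3)
−g: reduced (well bottom): (1,1,3) with a≤c, −a<b≤a
flip sign back: reduced form of g is (-1,-1,-3)
reduced forms (1, 1, 3) vs (-1, -1, -3) ⇒ inequivalent

no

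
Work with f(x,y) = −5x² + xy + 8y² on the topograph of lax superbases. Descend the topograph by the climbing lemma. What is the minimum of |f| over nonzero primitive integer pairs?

descent: ρ → (8,-1,-5)
descent: ρ → (-5,11,2)  [lands on river]
river: ρ → (2,9,-10)
river: ρ → (-10,11,1)
river: ρ → (1,11,-10)
river: ρ → (-10,9,2)
river: ρ → (2,11,-5)
river: ρ → (-5,9,4)
river: ρ → (4,7,-7)
river: ρ → (-7,7,4)
river: ρ → (4,9,-5)
closes: descent 2, river 10
min |a| on river = 1

1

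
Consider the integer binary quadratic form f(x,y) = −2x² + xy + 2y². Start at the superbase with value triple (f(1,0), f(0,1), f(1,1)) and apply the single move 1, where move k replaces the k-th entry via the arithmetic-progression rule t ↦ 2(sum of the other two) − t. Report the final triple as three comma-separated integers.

start (-2,2,1) = (f(1,0),f(0,1),f(1,1))
replace slot 1: 2·(2+1) − (-2) = 8 → (8,2,1)

8,2,1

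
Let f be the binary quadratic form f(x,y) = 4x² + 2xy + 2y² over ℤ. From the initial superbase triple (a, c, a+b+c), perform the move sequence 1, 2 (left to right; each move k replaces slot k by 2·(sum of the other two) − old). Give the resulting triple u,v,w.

start (4,2,8) = (f(1,0),f(0,1),f(1,1))
replace slot 1: 2·(2+8) − 4 = 16 → (16,2,8)
replace slot 2: 2·(16+8) − 2 = 46 → (16,46,8)

16,46,8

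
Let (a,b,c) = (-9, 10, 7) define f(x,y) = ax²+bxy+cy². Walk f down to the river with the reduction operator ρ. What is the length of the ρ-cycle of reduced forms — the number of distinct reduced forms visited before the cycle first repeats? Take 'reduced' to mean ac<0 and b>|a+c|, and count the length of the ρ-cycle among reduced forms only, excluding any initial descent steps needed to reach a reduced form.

D = 352, ⌊√D⌋ = 18
river: ρ → (7,18,-1)
river: ρ → (-1,18,7)
river: ρ → (7,10,-9)
river: ρ → (-9,8,8)
river: ρ → (8,8,-9)
river: ρ → (-9,10,7)
ρ-cycle length = 6 (tail of 0 descent steps not counted)

6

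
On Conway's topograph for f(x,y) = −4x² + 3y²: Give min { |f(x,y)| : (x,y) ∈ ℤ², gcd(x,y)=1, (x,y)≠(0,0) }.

descent: ρ → (3,6,-1)  [lands on river]
river: ρ → (-1,6,3)
closes: descent 1, river 2
min |a| on river = 1

1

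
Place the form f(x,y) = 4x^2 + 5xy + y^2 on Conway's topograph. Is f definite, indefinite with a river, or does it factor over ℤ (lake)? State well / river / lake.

D = b²−4ac = 5² − 4·4·1 = 9
D = 3² is a perfect square ⇒ form factors over ℤ ⇒ lakes

lake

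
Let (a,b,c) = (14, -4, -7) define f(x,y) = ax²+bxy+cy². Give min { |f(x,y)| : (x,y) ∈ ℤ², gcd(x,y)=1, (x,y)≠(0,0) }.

descent: ρ → (-7,18,3)  [lands on river]
river: ρ → (3,18,-7)
river: ρ → (-7,10,11)
river: ρ → (11,12,-6)
river: ρ → (-6,12,11)
river: ρ → (11,10,-7)
closes: descent 1, river 6
min |a| on river = 3

3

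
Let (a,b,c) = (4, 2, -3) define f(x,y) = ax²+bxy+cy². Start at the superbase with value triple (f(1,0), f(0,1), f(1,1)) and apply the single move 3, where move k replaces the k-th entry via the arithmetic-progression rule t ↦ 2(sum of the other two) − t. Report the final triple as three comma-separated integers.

start (4,-3,3) = (f(1,0),f(0,1),f(1,1))
replace slot 3: 2·(4+(-3)) − 3 = -1 → (4,-3,-1)

4,-3,-1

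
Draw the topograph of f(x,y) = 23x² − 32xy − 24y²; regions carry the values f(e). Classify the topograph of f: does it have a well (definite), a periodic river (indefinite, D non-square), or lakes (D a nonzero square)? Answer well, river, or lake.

D = b²−4ac = (-32)² − 4·23·(-24) = 3232
D > 0 non-square ⇒ indefinite ⇒ periodic river

river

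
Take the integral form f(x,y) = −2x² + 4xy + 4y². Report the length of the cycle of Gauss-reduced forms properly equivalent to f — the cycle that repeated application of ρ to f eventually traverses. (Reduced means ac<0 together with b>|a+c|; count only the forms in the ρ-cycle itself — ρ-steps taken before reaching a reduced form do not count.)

D = 48, ⌊√D⌋ = 6
river: ρ → (4,4,-2)
river: ρ → (-2,4,4)
ρ-cycle length = 2 (tail of 0 descent steps not counted)

2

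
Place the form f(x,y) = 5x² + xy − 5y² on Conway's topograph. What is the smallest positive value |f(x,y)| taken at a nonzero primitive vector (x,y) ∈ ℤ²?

river: ρ → (-5,9,1)
river: ρ → (1,9,-5)
river: ρ → (-5,1,5)
river: ρ → (5,9,-1)
river: ρ → (-1,9,5)
river: ρ → (5,1,-5)
closes: descent 0, river 6
min |a| on river = 1

1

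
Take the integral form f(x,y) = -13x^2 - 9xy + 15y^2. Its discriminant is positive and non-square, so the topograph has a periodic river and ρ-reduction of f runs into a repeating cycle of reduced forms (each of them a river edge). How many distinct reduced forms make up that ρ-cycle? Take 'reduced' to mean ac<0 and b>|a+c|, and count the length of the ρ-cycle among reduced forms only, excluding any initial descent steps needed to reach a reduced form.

D = 861, ⌊√D⌋ = 29
descent: ρ → (15,9,-13)  [lands on river]
river: ρ → (-13,17,11)
river: ρ → (11,27,-3)
river: ρ → (-3,27,11)
river: ρ → (11,17,-13)
river: ρ → (-13,9,15)
river: ρ → (15,21,-7)
river: ρ → (-7,21,15)
ρ-cycle length = 8 (tail of 1 descent step not counted)

8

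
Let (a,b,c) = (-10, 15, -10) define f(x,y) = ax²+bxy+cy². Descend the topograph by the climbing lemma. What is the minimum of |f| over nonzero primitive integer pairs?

translate: b→5 (≡-15 mod 20), so (10,-15,10)→(10,5,5)
flip: (10,5,5)→(5,-5,10)
translate: b→5 (≡-5 mod 10), so (5,-5,10)→(5,5,10)
reduced (well bottom): (5,5,10) with a≤c, −a<b≤a
well minimum |f| = |-5| = 5 (negative-definite)

5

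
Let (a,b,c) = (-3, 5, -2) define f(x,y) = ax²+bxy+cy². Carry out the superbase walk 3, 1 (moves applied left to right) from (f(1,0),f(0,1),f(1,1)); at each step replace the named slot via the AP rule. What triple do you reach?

start (-3,-2,0) = (f(1,0),f(0,1),f(1,1))
replace slot 3: 2·((-3)+(-2)) − 0 = -10 → (-3,-2,-10)
replace slot 1: 2·((-2)+(-10)) − (-3) = -21 → (-21,-2,-10)

-21,-2,-10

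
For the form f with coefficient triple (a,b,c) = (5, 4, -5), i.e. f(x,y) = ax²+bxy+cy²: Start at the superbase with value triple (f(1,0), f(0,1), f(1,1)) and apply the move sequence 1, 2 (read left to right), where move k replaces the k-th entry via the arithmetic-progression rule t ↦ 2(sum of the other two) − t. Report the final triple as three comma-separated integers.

start (5,-5,4) = (f(1,0),f(0,1),f(1,1))
replace slot 1: 2·((-5)+4) − 5 = -7 → (-7,-5,4)
replace slot 2: 2·((-7)+4) − (-5) = -1 → (-7,-1,4)

-7,-1,4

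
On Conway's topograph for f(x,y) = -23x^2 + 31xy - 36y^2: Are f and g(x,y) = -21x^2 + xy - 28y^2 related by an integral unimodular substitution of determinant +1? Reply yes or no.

D₁ = -2351, D₂ = -2351
f is negative-definite; reduce −f:
−f: translate: b→15 (≡-31 mod 46), so (23,-31,36)→(23,15,28)
−f: reduced (well bottom): (23,15,28) with a≤c, −a<b≤a
flip sign back: reduced form of f is (-23,-15,-28)
g is negative-definite; reduce −g:
−g: reduced (well bottom): (21,-1,28) with a≤c, −a<b≤a
flip sign back: reduced form of g is (-21,1,-28)
reduced forms (-23, -15, -28) vs (-21, 1, -28) ⇒ inequivalent

no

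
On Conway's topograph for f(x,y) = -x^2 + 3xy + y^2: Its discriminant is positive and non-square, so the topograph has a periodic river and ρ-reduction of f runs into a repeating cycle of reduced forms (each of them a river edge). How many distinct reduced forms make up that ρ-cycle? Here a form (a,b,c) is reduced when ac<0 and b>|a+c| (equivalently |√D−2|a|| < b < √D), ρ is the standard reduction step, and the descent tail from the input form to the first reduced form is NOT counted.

D = 13, ⌊√D⌋ = 3
river: ρ → (1,3,-1)
river: ρ → (-1,3,1)
ρ-cycle length = 2 (tail of 0 descent steps not counted)

2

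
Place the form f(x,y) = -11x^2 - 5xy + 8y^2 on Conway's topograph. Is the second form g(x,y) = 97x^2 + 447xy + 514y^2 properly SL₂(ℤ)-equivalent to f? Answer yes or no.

D₁ = 377, D₂ = 377
river cycle of f (length 6): (8, 5, -11), (-11, 17, 2), (2, 19, -2), (-2, 17, 11), (11, 5, -8), (-8, 11, 8)
river cycle of g (length 6): (8, 5, -11), (-11, 17, 2), (2, 19, -2), (-2, 17, 11), (11, 5, -8), (-8, 11, 8)
cycles coincide ⇒ equivalent

yes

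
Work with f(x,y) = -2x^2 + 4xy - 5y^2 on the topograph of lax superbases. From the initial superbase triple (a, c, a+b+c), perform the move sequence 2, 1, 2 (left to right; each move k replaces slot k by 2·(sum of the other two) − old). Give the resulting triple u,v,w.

start (-2,-5,-3) = (f(1,0),f(0,1),f(1,1))
replace slot 2: 2·((-2)+(-3)) − (-5) = -5 → (-2,-5,-3)
replace slot 1: 2·((-5)+(-3)) − (-2) = -14 → (-14,-5,-3)
replace slot 2: 2·((-14)+(-3)) − (-5) = -29 → (-14,-29,-3)

-14,-29,-3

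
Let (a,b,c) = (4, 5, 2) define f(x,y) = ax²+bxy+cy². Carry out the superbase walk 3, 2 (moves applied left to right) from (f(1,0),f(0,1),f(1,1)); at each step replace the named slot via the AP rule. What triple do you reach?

start (4,2,11) = (f(1,0),f(0,1),f(1,1))
replace slot 3: 2·(4+2) − 11 = 1 → (4,2,1)
replace slot 2: 2·(4+1) − 2 = 8 → (4,8,1)

4,8,1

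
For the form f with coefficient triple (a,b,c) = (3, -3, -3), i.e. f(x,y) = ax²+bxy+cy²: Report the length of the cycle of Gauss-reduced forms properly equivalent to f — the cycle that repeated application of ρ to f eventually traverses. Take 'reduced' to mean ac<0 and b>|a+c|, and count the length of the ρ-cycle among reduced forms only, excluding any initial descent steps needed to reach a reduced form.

D = 45, ⌊√D⌋ = 6
descent: ρ → (-3,3,3)  [lands on river]
river: ρ → (3,3,-3)
ρ-cycle length = 2 (tail of 1 descent step not counted)

2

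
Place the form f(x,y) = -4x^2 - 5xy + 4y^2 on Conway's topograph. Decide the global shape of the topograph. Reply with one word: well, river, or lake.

D = b²−4ac = (-5)² − 4·(-4)·4 = 89
D > 0 non-square ⇒ indefinite ⇒ periodic river

river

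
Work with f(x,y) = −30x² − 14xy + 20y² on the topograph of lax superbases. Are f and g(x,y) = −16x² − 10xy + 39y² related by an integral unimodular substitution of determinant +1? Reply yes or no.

D₁ = 2596, D₂ = 2596
river cycle of f (length 34): (20, 14, -30), (-30, 46, 4), (4, 50, -6), (-6, 46, 20), (20, 34, -18), (-18, 38, 16), (16, 26, -30), (-30, 34, 12), (12, 38, -24), (-24, 10, 26), … (24 more)
river cycle of g (length 30): (-16, 22, 33), (33, 44, -5), (-5, 46, 24), (24, 50, -1), (-1, 50, 24), (24, 46, -5), (-5, 44, 33), (33, 22, -16), (-16, 42, 13), (13, 36, -25), … (20 more)
cycles differ ⇒ inequivalent

no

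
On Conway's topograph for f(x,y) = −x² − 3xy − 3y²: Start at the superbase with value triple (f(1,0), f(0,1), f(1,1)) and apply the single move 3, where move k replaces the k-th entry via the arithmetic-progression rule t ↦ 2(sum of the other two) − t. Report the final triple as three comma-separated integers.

start (-1,-3,-7) = (f(1,0),f(0,1),f(1,1))
replace slot 3: 2·((-1)+(-3)) − (-7) = -1 → (-1,-3,-1)

-1,-3,-1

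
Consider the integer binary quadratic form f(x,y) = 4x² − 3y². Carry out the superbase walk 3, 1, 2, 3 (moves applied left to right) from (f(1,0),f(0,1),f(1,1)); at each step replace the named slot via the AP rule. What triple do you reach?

start (4,-3,1) = (f(1,0),f(0,1),f(1,1))
replace slot 3: 2·(4+(-3)) − 1 = 1 → (4,-3,1)
replace slot 1: 2·((-3)+1) − 4 = -8 → (-8,-3,1)
replace slot 2: 2·((-8)+1) − (-3) = -11 → (-8,-11,1)
replace slot 3: 2·((-8)+(-11)) − 1 = -39 → (-8,-11,-39)

-8,-11,-39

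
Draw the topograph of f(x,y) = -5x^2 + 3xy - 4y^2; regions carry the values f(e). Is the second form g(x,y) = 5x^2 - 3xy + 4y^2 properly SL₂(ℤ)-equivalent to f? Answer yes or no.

D₁ = -71, D₂ = -71
f is negative-definite; reduce −f:
−f: flip: (5,-3,4)→(4,3,5)
−f: reduced (well bottom): (4,3,5) with a≤c, −a<b≤a
flip sign back: reduced form of f is (-4,-3,-5)
g: flip: (5,-3,4)→(4,3,5)
g: reduced (well bottom): (4,3,5) with a≤c, −a<b≤a
reduced forms (-4, -3, -5) vs (4, 3, 5) ⇒ inequivalent

no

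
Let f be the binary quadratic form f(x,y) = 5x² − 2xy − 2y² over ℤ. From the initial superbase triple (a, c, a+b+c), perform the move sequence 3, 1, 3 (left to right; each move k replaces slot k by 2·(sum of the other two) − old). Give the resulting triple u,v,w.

start (5,-2,1) = (f(1,0),f(0,1),f(1,1))
replace slot 3: 2·(5+(-2)) − 1 = 5 → (5,-2,5)
replace slot 1: 2·((-2)+5) − 5 = 1 → (1,-2,5)
replace slot 3: 2·(1+(-2)) − 5 = -7 → (1,-2,-7)

1,-2,-7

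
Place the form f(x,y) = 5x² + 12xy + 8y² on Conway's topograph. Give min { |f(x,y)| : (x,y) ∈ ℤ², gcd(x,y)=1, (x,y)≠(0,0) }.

translate: b→2 (≡12 mod 10), so (5,12,8)→(5,2,1)
flip: (5,2,1)→(1,-2,5)
translate: b→0 (≡-2 mod 2), so (1,-2,5)→(1,0,4)
reduced (well bottom): (1,0,4) with a≤c, −a<b≤a
well minimum = a = 1

1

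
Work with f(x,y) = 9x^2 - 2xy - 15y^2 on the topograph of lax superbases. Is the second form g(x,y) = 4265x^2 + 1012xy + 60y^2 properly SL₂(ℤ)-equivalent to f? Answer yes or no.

D₁ = 544, D₂ = 544
river cycle of f (length 4): (9, 16, -8), (-8, 16, 9), (9, 20, -4), (-4, 20, 9)
river cycle of g (length 4): (9, 16, -8), (-8, 16, 9), (9, 20, -4), (-4, 20, 9)
cycles coincide ⇒ equivalent

yes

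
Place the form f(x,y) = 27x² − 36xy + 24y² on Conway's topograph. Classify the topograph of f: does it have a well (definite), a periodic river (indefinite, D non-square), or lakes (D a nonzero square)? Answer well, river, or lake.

D = b²−4ac = (-36)² − 4·27·24 = -1296
D < 0 ⇒ definite ⇒ every region one sign ⇒ single well

well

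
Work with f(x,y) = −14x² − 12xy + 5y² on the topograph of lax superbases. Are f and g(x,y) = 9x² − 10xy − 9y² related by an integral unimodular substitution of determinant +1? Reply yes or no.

D₁ = 424, D₂ = 424
river cycle of f (length 14): (5, 12, -14), (-14, 16, 3), (3, 20, -2), (-2, 20, 3), (3, 16, -14), (-14, 12, 5), (5, 18, -5), (-5, 12, 14), (14, 16, -3), (-3, 20, 2), … (4 more)
river cycle of g (length 18): (-9, 10, 9), (9, 8, -10), (-10, 12, 7), (7, 16, -6), (-6, 20, 1), (1, 20, -6), (-6, 16, 7), (7, 12, -10), (-10, 8, 9), (9, 10, -9), … (8 more)
cycles differ ⇒ inequivalent

no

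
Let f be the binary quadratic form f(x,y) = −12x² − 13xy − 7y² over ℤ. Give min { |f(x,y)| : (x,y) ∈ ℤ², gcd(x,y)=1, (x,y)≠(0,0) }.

translate: b→-11 (≡13 mod 24), so (12,13,7)→(12,-11,6)
flip: (12,-11,6)→(6,11,12)
translate: b→-1 (≡11 mod 12), so (6,11,12)→(6,-1,7)
reduced (well bottom): (6,-1,7) with a≤c, −a<b≤a
well minimum |f| = |-6| = 6 (negative-definite)

6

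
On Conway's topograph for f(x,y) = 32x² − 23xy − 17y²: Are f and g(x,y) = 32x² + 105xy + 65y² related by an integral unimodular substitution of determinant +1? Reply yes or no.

D₁ = 2705, D₂ = 2705
river cycle of f (length 10): (-17, 23, 32), (32, 41, -8), (-8, 39, 37), (37, 35, -10), (-10, 45, 17), (17, 23, -32), (-32, 41, 8), (8, 39, -37), (-37, 35, 10), (10, 45, -17)
river cycle of g (length 10): (-8, 39, 37), (37, 35, -10), (-10, 45, 17), (17, 23, -32), (-32, 41, 8), (8, 39, -37), (-37, 35, 10), (10, 45, -17), (-17, 23, 32), (32, 41, -8)
cycles coincide ⇒ equivalent

yes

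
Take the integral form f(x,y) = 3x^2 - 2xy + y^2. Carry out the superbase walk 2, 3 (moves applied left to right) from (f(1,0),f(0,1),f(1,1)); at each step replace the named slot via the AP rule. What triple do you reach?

start (3,1,2) = (f(1,0),f(0,1),f(1,1))
replace slot 2: 2·(3+2) − 1 = 9 → (3,9,2)
replace slot 3: 2·(3+9) − 2 = 22 → (3,9,22)

3,9,22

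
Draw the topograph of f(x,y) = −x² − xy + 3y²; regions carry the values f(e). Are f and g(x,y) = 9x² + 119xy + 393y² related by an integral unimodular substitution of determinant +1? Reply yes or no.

D₁ = 13, D₂ = 13
river cycle of f (length 2): (-1, 3, 1), (1, 3, -1)
river cycle of g (length 2): (1, 3, -1), (-1, 3, 1)
cycles coincide ⇒ equivalent

yes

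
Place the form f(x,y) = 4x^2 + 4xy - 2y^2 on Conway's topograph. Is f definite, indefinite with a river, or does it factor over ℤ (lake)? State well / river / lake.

D = b²−4ac = 4² − 4·4·(-2) = 48
D > 0 non-square ⇒ indefinite ⇒ periodic river

river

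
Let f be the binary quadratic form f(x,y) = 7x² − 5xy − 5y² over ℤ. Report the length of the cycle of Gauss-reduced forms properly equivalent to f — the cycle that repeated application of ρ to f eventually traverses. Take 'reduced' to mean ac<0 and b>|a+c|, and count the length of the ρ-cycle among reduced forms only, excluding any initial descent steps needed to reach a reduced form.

D = 165, ⌊√D⌋ = 12
descent: ρ → (-5,5,7)  [lands on river]
river: ρ → (7,9,-3)
river: ρ → (-3,9,7)
river: ρ → (7,5,-5)
ρ-cycle length = 4 (tail of 1 descent step not counted)

4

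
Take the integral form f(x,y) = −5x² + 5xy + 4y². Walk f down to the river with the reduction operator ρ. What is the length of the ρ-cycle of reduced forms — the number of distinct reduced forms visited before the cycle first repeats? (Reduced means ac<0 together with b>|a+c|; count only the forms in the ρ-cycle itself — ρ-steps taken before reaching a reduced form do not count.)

D = 105, ⌊√D⌋ = 10
river: ρ → (4,3,-6)
river: ρ → (-6,9,1)
river: ρ → (1,9,-6)
river: ρ → (-6,3,4)
river: ρ → (4,5,-5)
river: ρ → (-5,5,4)
ρ-cycle length = 6 (tail of 0 descent steps not counted)

6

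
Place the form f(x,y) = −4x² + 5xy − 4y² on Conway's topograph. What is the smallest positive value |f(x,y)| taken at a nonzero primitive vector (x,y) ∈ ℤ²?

translate: b→3 (≡-5 mod 8), so (4,-5,4)→(4,3,3)
flip: (4,3,3)→(3,-3,4)
translate: b→3 (≡-3 mod 6), so (3,-3,4)→(3,3,4)
reduced (well bottom): (3,3,4) with a≤c, −a<b≤a
well minimum |f| = |-3| = 3 (negative-definite)

3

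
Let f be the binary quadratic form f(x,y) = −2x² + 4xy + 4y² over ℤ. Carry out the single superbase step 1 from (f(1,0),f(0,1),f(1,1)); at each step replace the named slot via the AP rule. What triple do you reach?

start (-2,4,6) = (f(1,0),f(0,1),f(1,1))
replace slot 1: 2·(4+6) − (-2) = 22 → (22,4,6)

22,4,6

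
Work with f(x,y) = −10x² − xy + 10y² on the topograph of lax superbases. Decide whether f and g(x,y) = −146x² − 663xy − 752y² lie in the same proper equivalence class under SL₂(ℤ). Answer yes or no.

D₁ = 401, D₂ = 401
river cycle of f (length 6): (10, 1, -10), (-10, 19, 1), (1, 19, -10), (-10, 1, 10), (10, 19, -1), (-1, 19, 10)
river cycle of g (length 6): (-10, 19, 1), (1, 19, -10), (-10, 1, 10), (10, 19, -1), (-1, 19, 10), (10, 1, -10)
cycles coincide ⇒ equivalent

yes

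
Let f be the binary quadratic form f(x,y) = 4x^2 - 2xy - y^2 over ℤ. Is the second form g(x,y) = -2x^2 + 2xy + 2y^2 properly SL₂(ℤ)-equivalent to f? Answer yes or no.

D₁ = 20, D₂ = 20
river cycle of f (length 2): (-1, 4, 1), (1, 4, -1)
river cycle of g (length 2): (2, 2, -2), (-2, 2, 2)
cycles differ ⇒ inequivalent

no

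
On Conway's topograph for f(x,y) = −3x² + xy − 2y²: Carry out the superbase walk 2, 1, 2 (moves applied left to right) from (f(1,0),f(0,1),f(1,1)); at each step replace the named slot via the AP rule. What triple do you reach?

start (-3,-2,-4) = (f(1,0),f(0,1),f(1,1))
replace slot 2: 2·((-3)+(-4)) − (-2) = -12 → (-3,-12,-4)
replace slot 1: 2·((-12)+(-4)) − (-3) = -29 → (-29,-12,-4)
replace slot 2: 2·((-29)+(-4)) − (-12) = -54 → (-29,-54,-4)

-29,-54,-4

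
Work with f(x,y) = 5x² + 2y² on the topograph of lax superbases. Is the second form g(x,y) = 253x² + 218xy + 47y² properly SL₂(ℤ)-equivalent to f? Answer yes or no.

D₁ = -40, D₂ = -40
f: flip: (5,0,2)→(2,0,5)
f: reduced (well bottom): (2,0,5) with a≤c, −a<b≤a
g: flip: (253,218,47)→(47,-218,253)
g: translate: b→-30 (≡-218 mod 94), so (47,-218,253)→(47,-30,5)
g: flip: (47,-30,5)→(5,30,47)
g: translate: b→0 (≡30 mod 10), so (5,30,47)→(5,0,2)
g: flip: (5,0,2)→(2,0,5)
g: reduced (well bottom): (2,0,5) with a≤c, −a<b≤a
reduced forms (2, 0, 5) vs (2, 0, 5) ⇒ equivalent

yes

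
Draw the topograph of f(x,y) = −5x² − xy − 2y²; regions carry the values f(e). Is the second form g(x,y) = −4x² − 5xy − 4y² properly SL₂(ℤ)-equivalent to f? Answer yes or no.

D₁ = -39, D₂ = -39
f is negative-definite; reduce −f:
−f: flip: (5,1,2)→(2,-1,5)
−f: reduced (well bottom): (2,-1,5) with a≤c, −a<b≤a
flip sign back: reduced form of f is (-2,1,-5)
g is negative-definite; reduce −g:
−g: translate: b→-3 (≡5 mod 8), so (4,5,4)→(4,-3,3)
−g: flip: (4,-3,3)→(3,3,4)
−g: reduced (well bottom): (3,3,4) with a≤c, −a<b≤a
flip sign back: reduced form of g is (-3,-3,-4)
reduced forms (-2, 1, -5) vs (-3, -3, -4) ⇒ inequivalent

no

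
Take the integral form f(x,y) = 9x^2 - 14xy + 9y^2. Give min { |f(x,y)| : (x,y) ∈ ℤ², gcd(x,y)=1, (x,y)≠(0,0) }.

translate: b→4 (≡-14 mod 18), so (9,-14,9)→(9,4,4)
flip: (9,4,4)→(4,-4,9)
translate: b→4 (≡-4 mod 8), so (4,-4,9)→(4,4,9)
reduced (well bottom): (4,4,9) with a≤c, −a<b≤a
well minimum = a = 4

4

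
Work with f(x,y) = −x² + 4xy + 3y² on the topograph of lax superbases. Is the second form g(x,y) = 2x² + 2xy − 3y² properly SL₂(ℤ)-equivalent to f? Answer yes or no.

D₁ = 28, D₂ = 28
river cycle of f (length 4): (3, 2, -2), (-2, 2, 3), (3, 4, -1), (-1, 4, 3)
river cycle of g (length 4): (-3, 4, 1), (1, 4, -3), (-3, 2, 2), (2, 2, -3)
cycles differ ⇒ inequivalent

no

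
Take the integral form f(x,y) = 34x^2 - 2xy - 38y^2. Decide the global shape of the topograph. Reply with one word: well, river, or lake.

D = b²−4ac = (-2)² − 4·34·(-38) = 5172
D > 0 non-square ⇒ indefinite ⇒ periodic river

river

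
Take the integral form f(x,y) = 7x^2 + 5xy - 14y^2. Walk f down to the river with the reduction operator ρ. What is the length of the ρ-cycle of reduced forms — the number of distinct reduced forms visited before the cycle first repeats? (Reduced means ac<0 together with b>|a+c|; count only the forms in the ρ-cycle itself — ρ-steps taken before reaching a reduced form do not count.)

D = 417, ⌊√D⌋ = 20
descent: ρ → (-14,-5,7)
descent: ρ → (7,19,-2)  [lands on river]
river: ρ → (-2,17,16)
river: ρ → (16,15,-3)
river: ρ → (-3,15,16)
river: ρ → (16,17,-2)
river: ρ → (-2,19,7)
river: ρ → (7,9,-12)
river: ρ → (-12,15,4)
river: ρ → (4,17,-8)
river: ρ → (-8,15,6)
river: ρ → (6,9,-14)
river: ρ → (-14,19,1)
river: ρ → (1,19,-14)
river: ρ → (-14,9,6)
river: ρ → (6,15,-8)
river: ρ → (-8,17,4)
river: ρ → (4,15,-12)
river: ρ → (-12,9,7)
ρ-cycle length = 18 (tail of 2 descent steps not counted)

18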